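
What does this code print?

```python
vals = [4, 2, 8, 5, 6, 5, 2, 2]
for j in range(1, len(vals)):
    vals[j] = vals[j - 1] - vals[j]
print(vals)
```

j=1: vals[1] = 4-2 = 2 → [4, 2, 8, 5, 6, 5, 2, 2]
j=2: vals[2] = 2-8 = -6 → [4, 2, -6, 5, 6, 5, 2, 2]
j=3: vals[3] = (-6)-5 = -11 → [4, 2, -6, -11, 6, 5, 2, 2]
j=4: vals[4] = (-11)-6 = -17 → [4, 2, -6, -11, -17, 5, 2, 2]
j=5: vals[5] = (-17)-5 = -22 → [4, 2, -6, -11, -17, -22, 2, 2]
j=6: vals[6] = (-22)-2 = -24 → [4, 2, -6, -11, -17, -22, -24, 2]
j=7: vals[7] = (-24)-2 = -26 → [4, 2, -6, -11, -17, -22, -24, -26]

[4, 2, -6, -11, -17, -22, -24, -26]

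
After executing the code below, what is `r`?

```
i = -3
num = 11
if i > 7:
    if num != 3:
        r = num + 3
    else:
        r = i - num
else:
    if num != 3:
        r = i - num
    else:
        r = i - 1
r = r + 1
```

i=-3, num=11
i > 7 is False; num != 3 is True
→ r = i - num = -14
r = (-14)+1 = -13

-13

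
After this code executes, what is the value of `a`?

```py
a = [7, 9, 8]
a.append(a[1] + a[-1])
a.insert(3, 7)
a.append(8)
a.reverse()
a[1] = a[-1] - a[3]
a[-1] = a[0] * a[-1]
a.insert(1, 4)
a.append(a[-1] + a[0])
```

append a[1]+a[-1] = 9+8 = 17 → [7, 9, 8, 17]
insert 7 at 3 → [7, 9, 8, 7, 17]
append 8 → [7, 9, 8, 7, 17, 8]
reverse → [8, 17, 7, 8, 9, 7]
a[1] = a[-1]-a[3] = 7-8 = -1 → [8, -1, 7, 8, 9, 7]
a[-1] = a[0]*a[-1] = 8*7 = 56 → [8, -1, 7, 8, 9, 56]
insert 4 at 1 → [8, 4, -1, 7, 8, 9, 56]
append a[-1]+a[0] = 56+8 = 64 → [8, 4, -1, 7, 8, 9, 56, 64]

[8, 4, -1, 7, 8, 9, 56, 64]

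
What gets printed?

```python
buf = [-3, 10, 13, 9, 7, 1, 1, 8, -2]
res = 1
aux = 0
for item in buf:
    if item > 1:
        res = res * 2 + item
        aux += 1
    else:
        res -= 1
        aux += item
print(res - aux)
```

item=-3: not >1, res = 1-1 = 0; aux=-3
item=10: >1, res = 0*2+10 = 10; aux=-2
item=13: >1, res = 10*2+13 = 33; aux=-1
item=9: >1, res = 33*2+9 = 75; aux=0
item=7: >1, res = 75*2+7 = 157; aux=1
item=1: not >1, res = 157-1 = 156; aux=2
item=1: not >1, res = 156-1 = 155; aux=3
item=8: >1, res = 155*2+8 = 318; aux=4
item=-2: not >1, res = 318-1 = 317; aux=2
res-aux = 317-2 = 315

315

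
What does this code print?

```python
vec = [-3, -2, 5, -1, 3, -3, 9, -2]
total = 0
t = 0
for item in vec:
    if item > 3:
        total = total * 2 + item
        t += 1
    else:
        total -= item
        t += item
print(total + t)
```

item=-3: not >3, total = 0-(-3) = 3; t=-3
item=-2: not >3, total = 3-(-2) = 5; t=-5
item=5: >3, total = 5*2+5 = 15; t=-4
item=-1: not >3, total = 15-(-1) = 16; t=-5
item=3: not >3, total = 16-3 = 13; t=-2
item=-3: not >3, total = 13-(-3) = 16; t=-5
item=9: >3, total = 16*2+9 = 41; t=-4
item=-2: not >3, total = 41-(-2) = 43; t=-6
total+t = 43+(-6) = 37

37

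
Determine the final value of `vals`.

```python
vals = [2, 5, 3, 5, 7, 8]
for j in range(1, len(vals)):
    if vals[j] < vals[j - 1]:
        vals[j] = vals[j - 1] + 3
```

j=1: 5>=2, unchanged → [2, 5, 3, 5, 7, 8]
j=2: 3<5, vals[2] = 5+3 = 8 → [2, 5, 8, 5, 7, 8]
j=3: 5<8, vals[3] = 8+3 = 11 → [2, 5, 8, 11, 7, 8]
j=4: 7<11, vals[4] = 11+3 = 14 → [2, 5, 8, 11, 14, 8]
j=5: 8<14, vals[5] = 14+3 = 17 → [2, 5, 8, 11, 14, 17]

[2, 5, 8, 11, 14, 17]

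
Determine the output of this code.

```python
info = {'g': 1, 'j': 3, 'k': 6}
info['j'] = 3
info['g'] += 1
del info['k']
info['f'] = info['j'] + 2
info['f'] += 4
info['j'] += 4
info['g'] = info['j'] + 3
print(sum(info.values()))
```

info['j'] = 3 → {'g': 1, 'j': 3, 'k': 6}
info['g'] = 1+1 = 2 → {'g': 2, 'j': 3, 'k': 6}
del 'k' → {'g': 2, 'j': 3}
info['f'] = info['j']+2 = 5 → {'g': 2, 'j': 3, 'f': 5}
info['f'] = 5+4 = 9 → {'g': 2, 'j': 3, 'f': 9}
info['j'] = 3+4 = 7 → {'g': 2, 'j': 7, 'f': 9}
info['g'] = info['j']+3 = 10 → {'g': 10, 'j': 7, 'f': 9}
sum of values = 26

26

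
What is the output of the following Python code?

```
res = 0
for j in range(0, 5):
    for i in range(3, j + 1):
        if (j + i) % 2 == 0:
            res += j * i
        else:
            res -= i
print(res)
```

22

j=3,i=3: even sum, res = 0+9 = 9
j=4,i=3: odd sum, res = 9-3 = 6
j=4,i=4: even sum, res = 6+16 = 22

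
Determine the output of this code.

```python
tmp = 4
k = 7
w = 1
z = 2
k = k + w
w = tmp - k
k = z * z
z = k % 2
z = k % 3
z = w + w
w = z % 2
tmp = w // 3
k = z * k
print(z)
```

k = 7+1 = 8
w = 4-8 = -4
k = 2*2 = 4
z = 4%2 = 0
z = 4%3 = 1
z = (-4)+(-4) = -8
w = (-8)%2 = 0
tmp = 0//3 = 0
k = (-8)*4 = -32

-8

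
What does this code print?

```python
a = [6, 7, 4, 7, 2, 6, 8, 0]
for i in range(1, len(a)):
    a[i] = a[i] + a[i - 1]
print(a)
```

[6, 13, 17, 24, 26, 32, 40, 40]

i=1: a[1] = 7+6 = 13 → [6, 13, 4, 7, 2, 6, 8, 0]
i=2: a[2] = 4+13 = 17 → [6, 13, 17, 7, 2, 6, 8, 0]
i=3: a[3] = 7+17 = 24 → [6, 13, 17, 24, 2, 6, 8, 0]
i=4: a[4] = 2+24 = 26 → [6, 13, 17, 24, 26, 6, 8, 0]
i=5: a[5] = 6+26 = 32 → [6, 13, 17, 24, 26, 32, 8, 0]
i=6: a[6] = 8+32 = 40 → [6, 13, 17, 24, 26, 32, 40, 0]
i=7: a[7] = 0+40 = 40 → [6, 13, 17, 24, 26, 32, 40, 40]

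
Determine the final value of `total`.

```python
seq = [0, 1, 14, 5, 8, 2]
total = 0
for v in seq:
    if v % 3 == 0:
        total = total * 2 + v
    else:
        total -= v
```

v=0: %3==0, total = 0*2+0 = 0
v=1: not %3==0, total = 0-1 = -1
v=14: not %3==0, total = (-1)-14 = -15
v=5: not %3==0, total = (-15)-5 = -20
v=8: not %3==0, total = (-20)-8 = -28
v=2: not %3==0, total = (-28)-2 = -30

-30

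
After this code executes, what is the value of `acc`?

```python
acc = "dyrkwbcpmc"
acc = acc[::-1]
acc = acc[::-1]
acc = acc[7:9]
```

'pm'

reverse → 'cmpcbwkryd'
reverse → 'dyrkwbcpmc'
slice [7:9] → 'pm'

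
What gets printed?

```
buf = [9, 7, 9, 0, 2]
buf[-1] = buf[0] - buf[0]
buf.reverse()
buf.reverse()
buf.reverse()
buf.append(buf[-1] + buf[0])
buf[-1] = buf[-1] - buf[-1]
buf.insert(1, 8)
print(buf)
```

[0, 8, 0, 9, 7, 9, 0]

buf[-1] = buf[0]-buf[0] = 9-9 = 0 → [9, 7, 9, 0, 0]
reverse → [0, 0, 9, 7, 9]
reverse → [9, 7, 9, 0, 0]
reverse → [0, 0, 9, 7, 9]
append buf[-1]+buf[0] = 9+0 = 9 → [0, 0, 9, 7, 9, 9]
buf[-1] = buf[-1]-buf[-1] = 9-9 = 0 → [0, 0, 9, 7, 9, 0]
insert 8 at 1 → [0, 8, 0, 9, 7, 9, 0]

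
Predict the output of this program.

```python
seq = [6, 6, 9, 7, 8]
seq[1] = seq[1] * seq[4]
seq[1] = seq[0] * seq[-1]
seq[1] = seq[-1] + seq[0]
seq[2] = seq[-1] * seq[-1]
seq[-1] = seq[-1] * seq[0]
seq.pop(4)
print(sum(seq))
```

91

seq[1] = seq[1]*seq[4] = 6*8 = 48 → [6, 48, 9, 7, 8]
seq[1] = seq[0]*seq[-1] = 6*8 = 48 → [6, 48, 9, 7, 8]
seq[1] = seq[-1]+seq[0] = 8+6 = 14 → [6, 14, 9, 7, 8]
seq[2] = seq[-1]*seq[-1] = 8*8 = 64 → [6, 14, 64, 7, 8]
seq[-1] = seq[-1]*seq[0] = 8*6 = 48 → [6, 14, 64, 7, 48]
pop(4) removes 48 → [6, 14, 64, 7]
sum = 91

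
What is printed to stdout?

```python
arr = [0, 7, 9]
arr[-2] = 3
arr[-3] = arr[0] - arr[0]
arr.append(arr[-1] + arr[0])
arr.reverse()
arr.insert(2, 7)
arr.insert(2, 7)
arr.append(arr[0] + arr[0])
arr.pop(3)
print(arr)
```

[9, 9, 7, 3, 0, 18]

arr[-2] = 3 → [0, 3, 9]
arr[-3] = arr[0]-arr[0] = 0-0 = 0 → [0, 3, 9]
append arr[-1]+arr[0] = 9+0 = 9 → [0, 3, 9, 9]
reverse → [9, 9, 3, 0]
insert 7 at 2 → [9, 9, 7, 3, 0]
insert 7 at 2 → [9, 9, 7, 7, 3, 0]
append arr[0]+arr[0] = 9+9 = 18 → [9, 9, 7, 7, 3, 0, 18]
pop(3) removes 7 → [9, 9, 7, 3, 0, 18]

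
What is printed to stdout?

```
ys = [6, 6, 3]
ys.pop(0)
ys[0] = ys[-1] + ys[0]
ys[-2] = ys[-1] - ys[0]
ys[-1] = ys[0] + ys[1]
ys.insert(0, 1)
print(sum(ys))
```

-8

pop(0) removes 6 → [6, 3]
ys[0] = ys[-1]+ys[0] = 3+6 = 9 → [9, 3]
ys[-2] = ys[-1]-ys[0] = 3-9 = -6 → [-6, 3]
ys[-1] = ys[0]+ys[1] = (-6)+3 = -3 → [-6, -3]
insert 1 at 0 → [1, -6, -3]
sum = -8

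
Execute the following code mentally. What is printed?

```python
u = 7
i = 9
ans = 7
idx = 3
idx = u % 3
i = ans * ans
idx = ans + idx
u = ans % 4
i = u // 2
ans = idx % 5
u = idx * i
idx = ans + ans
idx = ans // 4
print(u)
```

idx = 7%3 = 1
i = 7*7 = 49
idx = 7+1 = 8
u = 7%4 = 3
i = 3//2 = 1
ans = 8%5 = 3
u = 8*1 = 8
idx = 3+3 = 6
idx = 3//4 = 0

8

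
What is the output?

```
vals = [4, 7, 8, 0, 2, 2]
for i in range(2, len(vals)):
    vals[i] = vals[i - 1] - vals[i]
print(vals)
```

i=2: vals[2] = 7-8 = -1 → [4, 7, -1, 0, 2, 2]
i=3: vals[3] = (-1)-0 = -1 → [4, 7, -1, -1, 2, 2]
i=4: vals[4] = (-1)-2 = -3 → [4, 7, -1, -1, -3, 2]
i=5: vals[5] = (-3)-2 = -5 → [4, 7, -1, -1, -3, -5]

[4, 7, -1, -1, -3, -5]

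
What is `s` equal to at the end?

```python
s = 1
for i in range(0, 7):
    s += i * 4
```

i=0: s = 1+0*4 = 1
i=1: s = 1+1*4 = 5
i=2: s = 5+2*4 = 13
i=3: s = 13+3*4 = 25
i=4: s = 25+4*4 = 41
i=5: s = 41+5*4 = 61
i=6: s = 61+6*4 = 85

85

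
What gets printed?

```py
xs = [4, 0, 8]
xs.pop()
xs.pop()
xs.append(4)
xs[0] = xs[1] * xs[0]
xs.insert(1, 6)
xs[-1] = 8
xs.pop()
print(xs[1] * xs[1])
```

pop() removes 8 → [4, 0]
pop() removes 0 → [4]
append 4 → [4, 4]
xs[0] = xs[1]*xs[0] = 4*4 = 16 → [16, 4]
insert 6 at 1 → [16, 6, 4]
xs[-1] = 8 → [16, 6, 8]
pop() removes 8 → [16, 6]
xs[1]*xs[1] = 6*6 = 36

36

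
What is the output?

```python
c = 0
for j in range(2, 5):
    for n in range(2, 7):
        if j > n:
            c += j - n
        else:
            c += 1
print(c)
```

16

j=2,n=2: not 2>2, c = 0+1 = 1
j=2,n=3: not 2>3, c = 1+1 = 2
j=2,n=4: not 2>4, c = 2+1 = 3
j=2,n=5: not 2>5, c = 3+1 = 4
j=2,n=6: not 2>6, c = 4+1 = 5
j=3,n=2: 3>2, c = 5+1 = 6
j=3,n=3: not 3>3, c = 6+1 = 7
j=3,n=4: not 3>4, c = 7+1 = 8
j=3,n=5: not 3>5, c = 8+1 = 9
j=3,n=6: not 3>6, c = 9+1 = 10
j=4,n=2: 4>2, c = 10+2 = 12
j=4,n=3: 4>3, c = 12+1 = 13
j=4,n=4: not 4>4, c = 13+1 = 14
j=4,n=5: not 4>5, c = 14+1 = 15
j=4,n=6: not 4>6, c = 15+1 = 16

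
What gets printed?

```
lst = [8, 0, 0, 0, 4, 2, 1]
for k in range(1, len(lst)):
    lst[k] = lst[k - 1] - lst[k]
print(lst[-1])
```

k=1: lst[1] = 8-0 = 8 → [8, 8, 0, 0, 4, 2, 1]
k=2: lst[2] = 8-0 = 8 → [8, 8, 8, 0, 4, 2, 1]
k=3: lst[3] = 8-0 = 8 → [8, 8, 8, 8, 4, 2, 1]
k=4: lst[4] = 8-4 = 4 → [8, 8, 8, 8, 4, 2, 1]
k=5: lst[5] = 4-2 = 2 → [8, 8, 8, 8, 4, 2, 1]
k=6: lst[6] = 2-1 = 1 → [8, 8, 8, 8, 4, 2, 1]

1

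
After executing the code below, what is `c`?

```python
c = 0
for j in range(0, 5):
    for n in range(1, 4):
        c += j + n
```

60

j=0,n=1: c = 0+1 = 1
j=0,n=2: c = 1+2 = 3
j=0,n=3: c = 3+3 = 6
j=1,n=1: c = 6+2 = 8
j=1,n=2: c = 8+3 = 11
j=1,n=3: c = 11+4 = 15
j=2,n=1: c = 15+3 = 18
j=2,n=2: c = 18+4 = 22
j=2,n=3: c = 22+5 = 27
j=3,n=1: c = 27+4 = 31
j=3,n=2: c = 31+5 = 36
j=3,n=3: c = 36+6 = 42
j=4,n=1: c = 42+5 = 47
j=4,n=2: c = 47+6 = 53
j=4,n=3: c = 53+7 = 60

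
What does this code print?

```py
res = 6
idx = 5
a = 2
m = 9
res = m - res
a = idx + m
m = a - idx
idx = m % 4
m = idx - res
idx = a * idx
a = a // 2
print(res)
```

3

res = 9-6 = 3
a = 5+9 = 14
m = 14-5 = 9
idx = 9%4 = 1
m = 1-3 = -2
idx = 14*1 = 14
a = 14//2 = 7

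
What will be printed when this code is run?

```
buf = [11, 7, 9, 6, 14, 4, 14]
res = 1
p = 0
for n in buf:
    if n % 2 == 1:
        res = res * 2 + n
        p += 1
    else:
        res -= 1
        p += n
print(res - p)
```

30

n=11: odd, res = 1*2+11 = 13; p=1
n=7: odd, res = 13*2+7 = 33; p=2
n=9: odd, res = 33*2+9 = 75; p=3
n=6: not odd, res = 75-1 = 74; p=9
n=14: not odd, res = 74-1 = 73; p=23
n=4: not odd, res = 73-1 = 72; p=27
n=14: not odd, res = 72-1 = 71; p=41
res-p = 71-41 = 30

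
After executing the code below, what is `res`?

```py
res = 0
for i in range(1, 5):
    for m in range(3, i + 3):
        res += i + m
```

i=1,m=3: res = 0+4 = 4
i=2,m=3: res = 4+5 = 9
i=2,m=4: res = 9+6 = 15
i=3,m=3: res = 15+6 = 21
i=3,m=4: res = 21+7 = 28
i=3,m=5: res = 28+8 = 36
i=4,m=3: res = 36+7 = 43
i=4,m=4: res = 43+8 = 51
i=4,m=5: res = 51+9 = 60
i=4,m=6: res = 60+10 = 70

70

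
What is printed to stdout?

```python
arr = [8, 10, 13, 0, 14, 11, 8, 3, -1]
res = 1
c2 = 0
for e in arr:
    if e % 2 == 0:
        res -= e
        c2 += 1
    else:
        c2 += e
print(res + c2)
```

e=8: even, res = 1-8 = -7; c2=1
e=10: even, res = (-7)-10 = -17; c2=2
e=13: not even; c2=15
e=0: even, res = (-17)-0 = -17; c2=16
e=14: even, res = (-17)-14 = -31; c2=17
e=11: not even; c2=28
e=8: even, res = (-31)-8 = -39; c2=29
e=3: not even; c2=32
e=-1: not even; c2=31
res+c2 = (-39)+31 = -8

-8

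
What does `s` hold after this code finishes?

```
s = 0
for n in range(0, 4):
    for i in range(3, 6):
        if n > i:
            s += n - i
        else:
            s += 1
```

12

n=0,i=3: not 0>3, s = 0+1 = 1
n=0,i=4: not 0>4, s = 1+1 = 2
n=0,i=5: not 0>5, s = 2+1 = 3
n=1,i=3: not 1>3, s = 3+1 = 4
n=1,i=4: not 1>4, s = 4+1 = 5
n=1,i=5: not 1>5, s = 5+1 = 6
n=2,i=3: not 2>3, s = 6+1 = 7
n=2,i=4: not 2>4, s = 7+1 = 8
n=2,i=5: not 2>5, s = 8+1 = 9
n=3,i=3: not 3>3, s = 9+1 = 10
n=3,i=4: not 3>4, s = 10+1 = 11
n=3,i=5: not 3>5, s = 11+1 = 12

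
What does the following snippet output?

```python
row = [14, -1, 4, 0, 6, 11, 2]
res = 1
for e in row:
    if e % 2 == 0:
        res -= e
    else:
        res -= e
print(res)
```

e=14: even, res = 1-14 = -13
e=-1: not even, res = (-13)-(-1) = -12
e=4: even, res = (-12)-4 = -16
e=0: even, res = (-16)-0 = -16
e=6: even, res = (-16)-6 = -22
e=11: not even, res = (-22)-11 = -33
e=2: even, res = (-33)-2 = -35

-35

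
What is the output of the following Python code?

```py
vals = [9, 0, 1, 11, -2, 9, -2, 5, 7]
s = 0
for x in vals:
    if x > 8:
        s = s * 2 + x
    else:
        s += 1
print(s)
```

80

x=9: >8, s = 0*2+9 = 9
x=0: not >8, s = 9+1 = 10
x=1: not >8, s = 10+1 = 11
x=11: >8, s = 11*2+11 = 33
x=-2: not >8, s = 33+1 = 34
x=9: >8, s = 34*2+9 = 77
x=-2: not >8, s = 77+1 = 78
x=5: not >8, s = 78+1 = 79
x=7: not >8, s = 79+1 = 80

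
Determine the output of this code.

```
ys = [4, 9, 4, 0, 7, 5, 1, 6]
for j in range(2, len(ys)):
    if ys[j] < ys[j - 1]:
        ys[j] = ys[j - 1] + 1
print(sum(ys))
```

j=2: 4<9, ys[2] = 9+1 = 10 → [4, 9, 10, 0, 7, 5, 1, 6]
j=3: 0<10, ys[3] = 10+1 = 11 → [4, 9, 10, 11, 7, 5, 1, 6]
j=4: 7<11, ys[4] = 11+1 = 12 → [4, 9, 10, 11, 12, 5, 1, 6]
j=5: 5<12, ys[5] = 12+1 = 13 → [4, 9, 10, 11, 12, 13, 1, 6]
j=6: 1<13, ys[6] = 13+1 = 14 → [4, 9, 10, 11, 12, 13, 14, 6]
j=7: 6<14, ys[7] = 14+1 = 15 → [4, 9, 10, 11, 12, 13, 14, 15]
sum = 88

88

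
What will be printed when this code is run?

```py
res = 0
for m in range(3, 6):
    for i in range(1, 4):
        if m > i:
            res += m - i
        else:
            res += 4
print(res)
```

m=3,i=1: 3>1, res = 0+2 = 2
m=3,i=2: 3>2, res = 2+1 = 3
m=3,i=3: not 3>3, res = 3+4 = 7
m=4,i=1: 4>1, res = 7+3 = 10
m=4,i=2: 4>2, res = 10+2 = 12
m=4,i=3: 4>3, res = 12+1 = 13
m=5,i=1: 5>1, res = 13+4 = 17
m=5,i=2: 5>2, res = 17+3 = 20
m=5,i=3: 5>3, res = 20+2 = 22

22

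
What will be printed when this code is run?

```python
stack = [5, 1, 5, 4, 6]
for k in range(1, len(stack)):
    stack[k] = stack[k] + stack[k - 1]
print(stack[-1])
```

k=1: stack[1] = 1+5 = 6 → [5, 6, 5, 4, 6]
k=2: stack[2] = 5+6 = 11 → [5, 6, 11, 4, 6]
k=3: stack[3] = 4+11 = 15 → [5, 6, 11, 15, 6]
k=4: stack[4] = 6+15 = 21 → [5, 6, 11, 15, 21]

21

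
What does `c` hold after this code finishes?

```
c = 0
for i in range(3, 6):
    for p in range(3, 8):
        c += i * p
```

300

i=3,p=3: c = 0+9 = 9
i=3,p=4: c = 9+12 = 21
i=3,p=5: c = 21+15 = 36
i=3,p=6: c = 36+18 = 54
i=3,p=7: c = 54+21 = 75
i=4,p=3: c = 75+12 = 87
i=4,p=4: c = 87+16 = 103
i=4,p=5: c = 103+20 = 123
i=4,p=6: c = 123+24 = 147
i=4,p=7: c = 147+28 = 175
i=5,p=3: c = 175+15 = 190
i=5,p=4: c = 190+20 = 210
i=5,p=5: c = 210+25 = 235
i=5,p=6: c = 235+30 = 265
i=5,p=7: c = 265+35 = 300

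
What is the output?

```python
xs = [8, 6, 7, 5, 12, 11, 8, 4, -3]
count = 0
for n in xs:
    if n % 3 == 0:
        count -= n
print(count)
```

n=8: not %3==0
n=6: %3==0, count = 0-6 = -6
n=7: not %3==0
n=5: not %3==0
n=12: %3==0, count = (-6)-12 = -18
n=11: not %3==0
n=8: not %3==0
n=4: not %3==0
n=-3: %3==0, count = (-18)-(-3) = -15

-15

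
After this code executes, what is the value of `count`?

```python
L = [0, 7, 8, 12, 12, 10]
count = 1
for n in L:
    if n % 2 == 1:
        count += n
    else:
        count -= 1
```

3

n=0: not odd, count = 1-1 = 0
n=7: odd, count = 0+7 = 7
n=8: not odd, count = 7-1 = 6
n=12: not odd, count = 6-1 = 5
n=12: not odd, count = 5-1 = 4
n=10: not odd, count = 4-1 = 3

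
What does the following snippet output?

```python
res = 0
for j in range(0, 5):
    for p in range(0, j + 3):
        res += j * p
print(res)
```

155

j=0,p=0: res = 0+0 = 0
j=0,p=1: res = 0+0 = 0
j=0,p=2: res = 0+0 = 0
j=1,p=0: res = 0+0 = 0
j=1,p=1: res = 0+1 = 1
j=1,p=2: res = 1+2 = 3
j=1,p=3: res = 3+3 = 6
j=2,p=0: res = 6+0 = 6
j=2,p=1: res = 6+2 = 8
j=2,p=2: res = 8+4 = 12
j=2,p=3: res = 12+6 = 18
j=2,p=4: res = 18+8 = 26
j=3,p=0: res = 26+0 = 26
j=3,p=1: res = 26+3 = 29
j=3,p=2: res = 29+6 = 35
j=3,p=3: res = 35+9 = 44
j=3,p=4: res = 44+12 = 56
j=3,p=5: res = 56+15 = 71
j=4,p=0: res = 71+0 = 71
j=4,p=1: res = 71+4 = 75
j=4,p=2: res = 75+8 = 83
j=4,p=3: res = 83+12 = 95
j=4,p=4: res = 95+16 = 111
j=4,p=5: res = 111+20 = 131
j=4,p=6: res = 131+24 = 155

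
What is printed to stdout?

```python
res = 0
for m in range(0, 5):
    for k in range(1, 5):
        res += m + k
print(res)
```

m=0,k=1: res = 0+1 = 1
m=0,k=2: res = 1+2 = 3
m=0,k=3: res = 3+3 = 6
m=0,k=4: res = 6+4 = 10
m=1,k=1: res = 10+2 = 12
m=1,k=2: res = 12+3 = 15
m=1,k=3: res = 15+4 = 19
m=1,k=4: res = 19+5 = 24
m=2,k=1: res = 24+3 = 27
m=2,k=2: res = 27+4 = 31
m=2,k=3: res = 31+5 = 36
m=2,k=4: res = 36+6 = 42
m=3,k=1: res = 42+4 = 46
m=3,k=2: res = 46+5 = 51
m=3,k=3: res = 51+6 = 57
m=3,k=4: res = 57+7 = 64
m=4,k=1: res = 64+5 = 69
m=4,k=2: res = 69+6 = 75
m=4,k=3: res = 75+7 = 82
m=4,k=4: res = 82+8 = 90

90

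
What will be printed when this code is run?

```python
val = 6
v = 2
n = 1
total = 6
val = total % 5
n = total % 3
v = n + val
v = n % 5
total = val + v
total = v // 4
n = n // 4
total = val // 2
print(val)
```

val = 6%5 = 1
n = 6%3 = 0
v = 0+1 = 1
v = 0%5 = 0
total = 1+0 = 1
total = 0//4 = 0
n = 0//4 = 0
total = 1//2 = 0

1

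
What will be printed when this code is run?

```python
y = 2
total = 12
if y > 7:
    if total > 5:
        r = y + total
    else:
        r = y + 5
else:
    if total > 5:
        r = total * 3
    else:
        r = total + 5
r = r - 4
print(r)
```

32

y=2, total=12
y > 7 is False; total > 5 is True
→ r = total * 3 = 36
r = 36-4 = 32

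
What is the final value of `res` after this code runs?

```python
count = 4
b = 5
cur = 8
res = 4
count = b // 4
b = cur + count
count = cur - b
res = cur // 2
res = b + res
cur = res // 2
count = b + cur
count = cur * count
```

13

count = 5//4 = 1
b = 8+1 = 9
count = 8-9 = -1
res = 8//2 = 4
res = 9+4 = 13
cur = 13//2 = 6
count = 9+6 = 15
count = 6*15 = 90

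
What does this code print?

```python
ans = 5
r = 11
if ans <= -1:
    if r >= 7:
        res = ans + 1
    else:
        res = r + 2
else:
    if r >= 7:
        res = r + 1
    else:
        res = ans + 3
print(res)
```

12

ans=5, r=11
ans <= -1 is False; r >= 7 is True
→ res = r + 1 = 12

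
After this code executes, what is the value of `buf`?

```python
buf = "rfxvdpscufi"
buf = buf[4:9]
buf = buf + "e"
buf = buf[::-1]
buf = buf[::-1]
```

slice [4:9] → 'dpscu'
+ 'e' → 'dpscue'
reverse → 'eucspd'
reverse → 'dpscue'

'dpscue'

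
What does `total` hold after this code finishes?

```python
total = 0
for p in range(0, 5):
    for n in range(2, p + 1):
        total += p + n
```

36

p=2,n=2: total = 0+4 = 4
p=3,n=2: total = 4+5 = 9
p=3,n=3: total = 9+6 = 15
p=4,n=2: total = 15+6 = 21
p=4,n=3: total = 21+7 = 28
p=4,n=4: total = 28+8 = 36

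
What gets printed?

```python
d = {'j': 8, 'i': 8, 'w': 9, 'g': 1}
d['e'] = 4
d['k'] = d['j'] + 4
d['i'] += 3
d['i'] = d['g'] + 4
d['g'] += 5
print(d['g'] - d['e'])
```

d['e'] = 4 → {'j': 8, 'i': 8, 'w': 9, 'g': 1, 'e': 4}
d['k'] = d['j']+4 = 12 → {'j': 8, 'i': 8, 'w': 9, 'g': 1, 'e': 4, 'k': 12}
d['i'] = 8+3 = 11 → {'j': 8, 'i': 11, 'w': 9, 'g': 1, 'e': 4, 'k': 12}
d['i'] = d['g']+4 = 5 → {'j': 8, 'i': 5, 'w': 9, 'g': 1, 'e': 4, 'k': 12}
d['g'] = 1+5 = 6 → {'j': 8, 'i': 5, 'w': 9, 'g': 6, 'e': 4, 'k': 12}
d['g']-d['e'] = 6-4 = 2

2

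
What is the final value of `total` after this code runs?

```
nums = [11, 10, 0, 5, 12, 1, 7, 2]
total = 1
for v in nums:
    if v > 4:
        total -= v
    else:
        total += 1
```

-41

v=11: >4, total = 1-11 = -10
v=10: >4, total = (-10)-10 = -20
v=0: not >4, total = (-20)+1 = -19
v=5: >4, total = (-19)-5 = -24
v=12: >4, total = (-24)-12 = -36
v=1: not >4, total = (-36)+1 = -35
v=7: >4, total = (-35)-7 = -42
v=2: not >4, total = (-42)+1 = -41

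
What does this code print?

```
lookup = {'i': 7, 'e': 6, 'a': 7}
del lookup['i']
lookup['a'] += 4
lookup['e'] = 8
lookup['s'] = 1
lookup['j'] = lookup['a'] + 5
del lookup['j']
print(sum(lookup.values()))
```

20

del 'i' → {'e': 6, 'a': 7}
lookup['a'] = 7+4 = 11 → {'e': 6, 'a': 11}
lookup['e'] = 8 → {'e': 8, 'a': 11}
lookup['s'] = 1 → {'e': 8, 'a': 11, 's': 1}
lookup['j'] = lookup['a']+5 = 16 → {'e': 8, 'a': 11, 's': 1, 'j': 16}
del 'j' → {'e': 8, 'a': 11, 's': 1}
sum of values = 20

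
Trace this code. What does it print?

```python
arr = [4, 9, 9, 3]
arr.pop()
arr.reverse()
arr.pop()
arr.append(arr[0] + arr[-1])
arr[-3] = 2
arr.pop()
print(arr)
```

pop() removes 3 → [4, 9, 9]
reverse → [9, 9, 4]
pop() removes 4 → [9, 9]
append arr[0]+arr[-1] = 9+9 = 18 → [9, 9, 18]
arr[-3] = 2 → [2, 9, 18]
pop() removes 18 → [2, 9]

[2, 9]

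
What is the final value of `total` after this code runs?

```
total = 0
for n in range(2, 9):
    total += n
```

n=2: total = 0+2 = 2
n=3: total = 2+3 = 5
n=4: total = 5+4 = 9
n=5: total = 9+5 = 14
n=6: total = 14+6 = 20
n=7: total = 20+7 = 27
n=8: total = 27+8 = 35

35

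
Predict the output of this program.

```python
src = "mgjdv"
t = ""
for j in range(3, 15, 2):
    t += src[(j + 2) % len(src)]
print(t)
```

mjvgdm

j=3: add src[0]='m' → 'm'
j=5: add src[2]='j' → 'mj'
j=7: add src[4]='v' → 'mjv'
j=9: add src[1]='g' → 'mjvg'
j=11: add src[3]='d' → 'mjvgd'
j=13: add src[0]='m' → 'mjvgdm'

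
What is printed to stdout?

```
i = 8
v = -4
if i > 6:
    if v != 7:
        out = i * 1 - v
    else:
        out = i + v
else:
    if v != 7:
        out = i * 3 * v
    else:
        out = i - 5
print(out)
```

i=8, v=-4
i > 6 is True; v != 7 is True
→ out = i * 1 - v = 12

12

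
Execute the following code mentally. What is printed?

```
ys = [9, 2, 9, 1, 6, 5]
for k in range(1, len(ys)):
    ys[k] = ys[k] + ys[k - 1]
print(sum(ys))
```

k=1: ys[1] = 2+9 = 11 → [9, 11, 9, 1, 6, 5]
k=2: ys[2] = 9+11 = 20 → [9, 11, 20, 1, 6, 5]
k=3: ys[3] = 1+20 = 21 → [9, 11, 20, 21, 6, 5]
k=4: ys[4] = 6+21 = 27 → [9, 11, 20, 21, 27, 5]
k=5: ys[5] = 5+27 = 32 → [9, 11, 20, 21, 27, 32]
sum = 120

120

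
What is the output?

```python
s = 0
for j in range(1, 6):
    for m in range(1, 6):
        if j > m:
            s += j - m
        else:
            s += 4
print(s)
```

j=1,m=1: not 1>1, s = 0+4 = 4
j=1,m=2: not 1>2, s = 4+4 = 8
j=1,m=3: not 1>3, s = 8+4 = 12
j=1,m=4: not 1>4, s = 12+4 = 16
j=1,m=5: not 1>5, s = 16+4 = 20
j=2,m=1: 2>1, s = 20+1 = 21
j=2,m=2: not 2>2, s = 21+4 = 25
j=2,m=3: not 2>3, s = 25+4 = 29
j=2,m=4: not 2>4, s = 29+4 = 33
j=2,m=5: not 2>5, s = 33+4 = 37
j=3,m=1: 3>1, s = 37+2 = 39
j=3,m=2: 3>2, s = 39+1 = 40
j=3,m=3: not 3>3, s = 40+4 = 44
j=3,m=4: not 3>4, s = 44+4 = 48
j=3,m=5: not 3>5, s = 48+4 = 52
j=4,m=1: 4>1, s = 52+3 = 55
j=4,m=2: 4>2, s = 55+2 = 57
j=4,m=3: 4>3, s = 57+1 = 58
j=4,m=4: not 4>4, s = 58+4 = 62
j=4,m=5: not 4>5, s = 62+4 = 66
j=5,m=1: 5>1, s = 66+4 = 70
j=5,m=2: 5>2, s = 70+3 = 73
j=5,m=3: 5>3, s = 73+2 = 75
j=5,m=4: 5>4, s = 75+1 = 76
j=5,m=5: not 5>5, s = 76+4 = 80

80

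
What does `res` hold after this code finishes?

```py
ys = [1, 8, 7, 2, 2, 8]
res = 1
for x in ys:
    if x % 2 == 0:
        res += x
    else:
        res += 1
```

23

x=1: not even, res = 1+1 = 2
x=8: even, res = 2+8 = 10
x=7: not even, res = 10+1 = 11
x=2: even, res = 11+2 = 13
x=2: even, res = 13+2 = 15
x=8: even, res = 15+8 = 23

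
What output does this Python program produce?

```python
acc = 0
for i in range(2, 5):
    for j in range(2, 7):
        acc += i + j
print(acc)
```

i=2,j=2: acc = 0+4 = 4
i=2,j=3: acc = 4+5 = 9
i=2,j=4: acc = 9+6 = 15
i=2,j=5: acc = 15+7 = 22
i=2,j=6: acc = 22+8 = 30
i=3,j=2: acc = 30+5 = 35
i=3,j=3: acc = 35+6 = 41
i=3,j=4: acc = 41+7 = 48
i=3,j=5: acc = 48+8 = 56
i=3,j=6: acc = 56+9 = 65
i=4,j=2: acc = 65+6 = 71
i=4,j=3: acc = 71+7 = 78
i=4,j=4: acc = 78+8 = 86
i=4,j=5: acc = 86+9 = 95
i=4,j=6: acc = 95+10 = 105

105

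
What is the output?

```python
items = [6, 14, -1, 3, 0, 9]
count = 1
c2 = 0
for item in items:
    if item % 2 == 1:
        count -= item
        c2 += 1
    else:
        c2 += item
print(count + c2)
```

item=6: not odd; c2=6
item=14: not odd; c2=20
item=-1: odd, count = 1-(-1) = 2; c2=21
item=3: odd, count = 2-3 = -1; c2=22
item=0: not odd; c2=22
item=9: odd, count = (-1)-9 = -10; c2=23
count+c2 = (-10)+23 = 13

13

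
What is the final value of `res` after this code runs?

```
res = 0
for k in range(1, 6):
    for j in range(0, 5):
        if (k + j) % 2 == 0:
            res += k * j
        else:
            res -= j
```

46

k=1,j=0: odd sum, res = 0-0 = 0
k=1,j=1: even sum, res = 0+1 = 1
k=1,j=2: odd sum, res = 1-2 = -1
k=1,j=3: even sum, res = (-1)+3 = 2
k=1,j=4: odd sum, res = 2-4 = -2
k=2,j=0: even sum, res = (-2)+0 = -2
k=2,j=1: odd sum, res = (-2)-1 = -3
k=2,j=2: even sum, res = (-3)+4 = 1
k=2,j=3: odd sum, res = 1-3 = -2
k=2,j=4: even sum, res = (-2)+8 = 6
k=3,j=0: odd sum, res = 6-0 = 6
k=3,j=1: even sum, res = 6+3 = 9
k=3,j=2: odd sum, res = 9-2 = 7
k=3,j=3: even sum, res = 7+9 = 16
k=3,j=4: odd sum, res = 16-4 = 12
k=4,j=0: even sum, res = 12+0 = 12
k=4,j=1: odd sum, res = 12-1 = 11
k=4,j=2: even sum, res = 11+8 = 19
k=4,j=3: odd sum, res = 19-3 = 16
k=4,j=4: even sum, res = 16+16 = 32
k=5,j=0: odd sum, res = 32-0 = 32
k=5,j=1: even sum, res = 32+5 = 37
k=5,j=2: odd sum, res = 37-2 = 35
k=5,j=3: even sum, res = 35+15 = 50
k=5,j=4: odd sum, res = 50-4 = 46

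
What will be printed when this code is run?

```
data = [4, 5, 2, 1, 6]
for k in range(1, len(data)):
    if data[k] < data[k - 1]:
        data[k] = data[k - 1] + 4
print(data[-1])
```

17

k=1: 5>=4, unchanged → [4, 5, 2, 1, 6]
k=2: 2<5, data[2] = 5+4 = 9 → [4, 5, 9, 1, 6]
k=3: 1<9, data[3] = 9+4 = 13 → [4, 5, 9, 13, 6]
k=4: 6<13, data[4] = 13+4 = 17 → [4, 5, 9, 13, 17]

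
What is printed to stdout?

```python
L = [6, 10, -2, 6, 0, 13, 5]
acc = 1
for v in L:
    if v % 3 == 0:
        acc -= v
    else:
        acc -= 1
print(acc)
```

v=6: %3==0, acc = 1-6 = -5
v=10: not %3==0, acc = (-5)-1 = -6
v=-2: not %3==0, acc = (-6)-1 = -7
v=6: %3==0, acc = (-7)-6 = -13
v=0: %3==0, acc = (-13)-0 = -13
v=13: not %3==0, acc = (-13)-1 = -14
v=5: not %3==0, acc = (-14)-1 = -15

-15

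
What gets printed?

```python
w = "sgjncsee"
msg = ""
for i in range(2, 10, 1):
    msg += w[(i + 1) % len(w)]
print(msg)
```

ncseesgj

i=2: add w[3]='n' → 'n'
i=3: add w[4]='c' → 'nc'
i=4: add w[5]='s' → 'ncs'
i=5: add w[6]='e' → 'ncse'
i=6: add w[7]='e' → 'ncsee'
i=7: add w[0]='s' → 'ncsees'
i=8: add w[1]='g' → 'ncseesg'
i=9: add w[2]='j' → 'ncseesgj'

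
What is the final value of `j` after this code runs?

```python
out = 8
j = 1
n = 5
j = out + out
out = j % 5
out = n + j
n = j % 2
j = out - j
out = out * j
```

5

j = 8+8 = 16
out = 16%5 = 1
out = 5+16 = 21
n = 16%2 = 0
j = 21-16 = 5
out = 21*5 = 105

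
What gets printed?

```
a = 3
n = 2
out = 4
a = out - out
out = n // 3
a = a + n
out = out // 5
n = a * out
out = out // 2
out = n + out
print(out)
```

a = 4-4 = 0
out = 2//3 = 0
a = 0+2 = 2
out = 0//5 = 0
n = 2*0 = 0
out = 0//2 = 0
out = 0+0 = 0

0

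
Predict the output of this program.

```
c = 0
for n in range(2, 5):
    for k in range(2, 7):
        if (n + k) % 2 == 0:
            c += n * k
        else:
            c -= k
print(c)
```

68

n=2,k=2: even sum, c = 0+4 = 4
n=2,k=3: odd sum, c = 4-3 = 1
n=2,k=4: even sum, c = 1+8 = 9
n=2,k=5: odd sum, c = 9-5 = 4
n=2,k=6: even sum, c = 4+12 = 16
n=3,k=2: odd sum, c = 16-2 = 14
n=3,k=3: even sum, c = 14+9 = 23
n=3,k=4: odd sum, c = 23-4 = 19
n=3,k=5: even sum, c = 19+15 = 34
n=3,k=6: odd sum, c = 34-6 = 28
n=4,k=2: even sum, c = 28+8 = 36
n=4,k=3: odd sum, c = 36-3 = 33
n=4,k=4: even sum, c = 33+16 = 49
n=4,k=5: odd sum, c = 49-5 = 44
n=4,k=6: even sum, c = 44+24 = 68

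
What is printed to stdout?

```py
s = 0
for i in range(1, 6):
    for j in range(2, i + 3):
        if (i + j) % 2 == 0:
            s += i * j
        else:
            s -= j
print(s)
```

131

i=1,j=2: odd sum, s = 0-2 = -2
i=1,j=3: even sum, s = (-2)+3 = 1
i=2,j=2: even sum, s = 1+4 = 5
i=2,j=3: odd sum, s = 5-3 = 2
i=2,j=4: even sum, s = 2+8 = 10
i=3,j=2: odd sum, s = 10-2 = 8
i=3,j=3: even sum, s = 8+9 = 17
i=3,j=4: odd sum, s = 17-4 = 13
i=3,j=5: even sum, s = 13+15 = 28
i=4,j=2: even sum, s = 28+8 = 36
i=4,j=3: odd sum, s = 36-3 = 33
i=4,j=4: even sum, s = 33+16 = 49
i=4,j=5: odd sum, s = 49-5 = 44
i=4,j=6: even sum, s = 44+24 = 68
i=5,j=2: odd sum, s = 68-2 = 66
i=5,j=3: even sum, s = 66+15 = 81
i=5,j=4: odd sum, s = 81-4 = 77
i=5,j=5: even sum, s = 77+25 = 102
i=5,j=6: odd sum, s = 102-6 = 96
i=5,j=7: even sum, s = 96+35 = 131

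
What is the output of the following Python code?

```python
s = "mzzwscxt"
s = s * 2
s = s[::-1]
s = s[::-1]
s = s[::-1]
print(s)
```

txcswzzmtxcswzzm

repeat ×2 → 'mzzwscxtmzzwscxt'
reverse → 'txcswzzmtxcswzzm'
reverse → 'mzzwscxtmzzwscxt'
reverse → 'txcswzzmtxcswzzm'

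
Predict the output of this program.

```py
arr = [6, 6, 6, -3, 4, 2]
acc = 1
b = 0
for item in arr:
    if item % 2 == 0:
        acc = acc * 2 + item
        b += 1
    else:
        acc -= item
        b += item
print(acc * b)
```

item=6: even, acc = 1*2+6 = 8; b=1
item=6: even, acc = 8*2+6 = 22; b=2
item=6: even, acc = 22*2+6 = 50; b=3
item=-3: not even, acc = 50-(-3) = 53; b=0
item=4: even, acc = 53*2+4 = 110; b=1
item=2: even, acc = 110*2+2 = 222; b=2
acc*b = 222*2 = 444

444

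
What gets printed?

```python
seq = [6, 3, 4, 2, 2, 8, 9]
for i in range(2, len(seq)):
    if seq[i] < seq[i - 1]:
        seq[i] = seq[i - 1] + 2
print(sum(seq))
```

44

i=2: 4>=3, unchanged → [6, 3, 4, 2, 2, 8, 9]
i=3: 2<4, seq[3] = 4+2 = 6 → [6, 3, 4, 6, 2, 8, 9]
i=4: 2<6, seq[4] = 6+2 = 8 → [6, 3, 4, 6, 8, 8, 9]
i=5: 8>=8, unchanged → [6, 3, 4, 6, 8, 8, 9]
i=6: 9>=8, unchanged → [6, 3, 4, 6, 8, 8, 9]
sum = 44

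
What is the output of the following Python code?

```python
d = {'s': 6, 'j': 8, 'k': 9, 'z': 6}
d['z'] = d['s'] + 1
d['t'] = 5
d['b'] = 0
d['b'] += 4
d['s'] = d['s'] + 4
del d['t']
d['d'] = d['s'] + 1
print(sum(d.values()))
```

d['z'] = d['s']+1 = 7 → {'s': 6, 'j': 8, 'k': 9, 'z': 7}
d['t'] = 5 → {'s': 6, 'j': 8, 'k': 9, 'z': 7, 't': 5}
d['b'] = 0 → {'s': 6, 'j': 8, 'k': 9, 'z': 7, 't': 5, 'b': 0}
d['b'] = 0+4 = 4 → {'s': 6, 'j': 8, 'k': 9, 'z': 7, 't': 5, 'b': 4}
d['s'] = d['s']+4 = 10 → {'s': 10, 'j': 8, 'k': 9, 'z': 7, 't': 5, 'b': 4}
del 't' → {'s': 10, 'j': 8, 'k': 9, 'z': 7, 'b': 4}
d['d'] = d['s']+1 = 11 → {'s': 10, 'j': 8, 'k': 9, 'z': 7, 'b': 4, 'd': 11}
sum of values = 49

49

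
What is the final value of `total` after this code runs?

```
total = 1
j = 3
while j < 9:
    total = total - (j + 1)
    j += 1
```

-38

j=3: total = 1-4 = -3
j=4: total = (-3)-5 = -8
j=5: total = (-8)-6 = -14
j=6: total = (-14)-7 = -21
j=7: total = (-21)-8 = -29
j=8: total = (-29)-9 = -38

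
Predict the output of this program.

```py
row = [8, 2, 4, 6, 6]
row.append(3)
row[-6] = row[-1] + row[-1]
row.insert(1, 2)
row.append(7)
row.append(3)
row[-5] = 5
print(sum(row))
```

append 3 → [8, 2, 4, 6, 6, 3]
row[-6] = row[-1]+row[-1] = 3+3 = 6 → [6, 2, 4, 6, 6, 3]
insert 2 at 1 → [6, 2, 2, 4, 6, 6, 3]
append 7 → [6, 2, 2, 4, 6, 6, 3, 7]
append 3 → [6, 2, 2, 4, 6, 6, 3, 7, 3]
row[-5] = 5 → [6, 2, 2, 4, 5, 6, 3, 7, 3]
sum = 38

38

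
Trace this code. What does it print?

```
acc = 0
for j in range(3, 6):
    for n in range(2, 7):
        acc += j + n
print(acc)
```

j=3,n=2: acc = 0+5 = 5
j=3,n=3: acc = 5+6 = 11
j=3,n=4: acc = 11+7 = 18
j=3,n=5: acc = 18+8 = 26
j=3,n=6: acc = 26+9 = 35
j=4,n=2: acc = 35+6 = 41
j=4,n=3: acc = 41+7 = 48
j=4,n=4: acc = 48+8 = 56
j=4,n=5: acc = 56+9 = 65
j=4,n=6: acc = 65+10 = 75
j=5,n=2: acc = 75+7 = 82
j=5,n=3: acc = 82+8 = 90
j=5,n=4: acc = 90+9 = 99
j=5,n=5: acc = 99+10 = 109
j=5,n=6: acc = 109+11 = 120

120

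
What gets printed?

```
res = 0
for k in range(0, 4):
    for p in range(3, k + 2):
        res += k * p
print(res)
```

k=2,p=3: res = 0+6 = 6
k=3,p=3: res = 6+9 = 15
k=3,p=4: res = 15+12 = 27

27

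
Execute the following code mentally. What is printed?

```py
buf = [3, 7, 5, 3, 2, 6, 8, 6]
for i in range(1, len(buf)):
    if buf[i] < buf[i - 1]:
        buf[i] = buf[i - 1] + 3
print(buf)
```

i=1: 7>=3, unchanged → [3, 7, 5, 3, 2, 6, 8, 6]
i=2: 5<7, buf[2] = 7+3 = 10 → [3, 7, 10, 3, 2, 6, 8, 6]
i=3: 3<10, buf[3] = 10+3 = 13 → [3, 7, 10, 13, 2, 6, 8, 6]
i=4: 2<13, buf[4] = 13+3 = 16 → [3, 7, 10, 13, 16, 6, 8, 6]
i=5: 6<16, buf[5] = 16+3 = 19 → [3, 7, 10, 13, 16, 19, 8, 6]
i=6: 8<19, buf[6] = 19+3 = 22 → [3, 7, 10, 13, 16, 19, 22, 6]
i=7: 6<22, buf[7] = 22+3 = 25 → [3, 7, 10, 13, 16, 19, 22, 25]

[3, 7, 10, 13, 16, 19, 22, 25]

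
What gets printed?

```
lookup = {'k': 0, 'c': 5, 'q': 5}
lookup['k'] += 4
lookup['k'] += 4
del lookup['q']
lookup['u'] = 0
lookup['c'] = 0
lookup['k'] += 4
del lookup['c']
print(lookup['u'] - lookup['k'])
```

lookup['k'] = 0+4 = 4 → {'k': 4, 'c': 5, 'q': 5}
lookup['k'] = 4+4 = 8 → {'k': 8, 'c': 5, 'q': 5}
del 'q' → {'k': 8, 'c': 5}
lookup['u'] = 0 → {'k': 8, 'c': 5, 'u': 0}
lookup['c'] = 0 → {'k': 8, 'c': 0, 'u': 0}
lookup['k'] = 8+4 = 12 → {'k': 12, 'c': 0, 'u': 0}
del 'c' → {'k': 12, 'u': 0}
lookup['u']-lookup['k'] = 0-12 = -12

-12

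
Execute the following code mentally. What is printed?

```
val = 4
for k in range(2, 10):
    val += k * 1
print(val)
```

48

k=2: val = 4+2*1 = 6
k=3: val = 6+3*1 = 9
k=4: val = 9+4*1 = 13
k=5: val = 13+5*1 = 18
k=6: val = 18+6*1 = 24
k=7: val = 24+7*1 = 31
k=8: val = 31+8*1 = 39
k=9: val = 39+9*1 = 48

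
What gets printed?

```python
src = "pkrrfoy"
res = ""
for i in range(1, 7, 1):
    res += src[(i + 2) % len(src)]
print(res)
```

rfoypk

i=1: add src[3]='r' → 'r'
i=2: add src[4]='f' → 'rf'
i=3: add src[5]='o' → 'rfo'
i=4: add src[6]='y' → 'rfoy'
i=5: add src[0]='p' → 'rfoyp'
i=6: add src[1]='k' → 'rfoypk'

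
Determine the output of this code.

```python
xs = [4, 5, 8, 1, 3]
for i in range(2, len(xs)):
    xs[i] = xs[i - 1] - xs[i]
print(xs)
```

[4, 5, -3, -4, -7]

i=2: xs[2] = 5-8 = -3 → [4, 5, -3, 1, 3]
i=3: xs[3] = (-3)-1 = -4 → [4, 5, -3, -4, 3]
i=4: xs[4] = (-4)-3 = -7 → [4, 5, -3, -4, -7]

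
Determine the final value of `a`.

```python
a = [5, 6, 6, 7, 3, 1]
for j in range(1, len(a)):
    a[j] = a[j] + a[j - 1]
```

[5, 11, 17, 24, 27, 28]

j=1: a[1] = 6+5 = 11 → [5, 11, 6, 7, 3, 1]
j=2: a[2] = 6+11 = 17 → [5, 11, 17, 7, 3, 1]
j=3: a[3] = 7+17 = 24 → [5, 11, 17, 24, 3, 1]
j=4: a[4] = 3+24 = 27 → [5, 11, 17, 24, 27, 1]
j=5: a[5] = 1+27 = 28 → [5, 11, 17, 24, 27, 28]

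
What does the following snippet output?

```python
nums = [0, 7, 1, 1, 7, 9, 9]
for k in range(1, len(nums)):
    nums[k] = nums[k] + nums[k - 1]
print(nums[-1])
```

k=1: nums[1] = 7+0 = 7 → [0, 7, 1, 1, 7, 9, 9]
k=2: nums[2] = 1+7 = 8 → [0, 7, 8, 1, 7, 9, 9]
k=3: nums[3] = 1+8 = 9 → [0, 7, 8, 9, 7, 9, 9]
k=4: nums[4] = 7+9 = 16 → [0, 7, 8, 9, 16, 9, 9]
k=5: nums[5] = 9+16 = 25 → [0, 7, 8, 9, 16, 25, 9]
k=6: nums[6] = 9+25 = 34 → [0, 7, 8, 9, 16, 25, 34]

34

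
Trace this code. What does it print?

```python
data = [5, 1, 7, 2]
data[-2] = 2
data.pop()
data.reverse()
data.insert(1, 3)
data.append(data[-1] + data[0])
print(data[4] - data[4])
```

data[-2] = 2 → [5, 1, 2, 2]
pop() removes 2 → [5, 1, 2]
reverse → [2, 1, 5]
insert 3 at 1 → [2, 3, 1, 5]
append data[-1]+data[0] = 5+2 = 7 → [2, 3, 1, 5, 7]
data[4]-data[4] = 7-7 = 0

0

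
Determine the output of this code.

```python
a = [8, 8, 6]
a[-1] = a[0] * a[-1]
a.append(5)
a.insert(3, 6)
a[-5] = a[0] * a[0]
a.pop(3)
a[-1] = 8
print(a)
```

a[-1] = a[0]*a[-1] = 8*6 = 48 → [8, 8, 48]
append 5 → [8, 8, 48, 5]
insert 6 at 3 → [8, 8, 48, 6, 5]
a[-5] = a[0]*a[0] = 8*8 = 64 → [64, 8, 48, 6, 5]
pop(3) removes 6 → [64, 8, 48, 5]
a[-1] = 8 → [64, 8, 48, 8]

[64, 8, 48, 8]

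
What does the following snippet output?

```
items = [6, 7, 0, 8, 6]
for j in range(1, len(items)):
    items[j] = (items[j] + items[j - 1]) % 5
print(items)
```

[6, 3, 3, 1, 2]

j=1: items[1] = (7+6)%5 = 3 → [6, 3, 0, 8, 6]
j=2: items[2] = (0+3)%5 = 3 → [6, 3, 3, 8, 6]
j=3: items[3] = (8+3)%5 = 1 → [6, 3, 3, 1, 6]
j=4: items[4] = (6+1)%5 = 2 → [6, 3, 3, 1, 2]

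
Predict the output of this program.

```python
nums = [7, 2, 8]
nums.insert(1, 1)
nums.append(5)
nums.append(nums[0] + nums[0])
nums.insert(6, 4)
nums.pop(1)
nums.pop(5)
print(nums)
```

insert 1 at 1 → [7, 1, 2, 8]
append 5 → [7, 1, 2, 8, 5]
append nums[0]+nums[0] = 7+7 = 14 → [7, 1, 2, 8, 5, 14]
insert 4 at 6 → [7, 1, 2, 8, 5, 14, 4]
pop(1) removes 1 → [7, 2, 8, 5, 14, 4]
pop(5) removes 4 → [7, 2, 8, 5, 14]

[7, 2, 8, 5, 14]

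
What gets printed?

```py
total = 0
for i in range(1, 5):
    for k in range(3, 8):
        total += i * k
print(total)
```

250

i=1,k=3: total = 0+3 = 3
i=1,k=4: total = 3+4 = 7
i=1,k=5: total = 7+5 = 12
i=1,k=6: total = 12+6 = 18
i=1,k=7: total = 18+7 = 25
i=2,k=3: total = 25+6 = 31
i=2,k=4: total = 31+8 = 39
i=2,k=5: total = 39+10 = 49
i=2,k=6: total = 49+12 = 61
i=2,k=7: total = 61+14 = 75
i=3,k=3: total = 75+9 = 84
i=3,k=4: total = 84+12 = 96
i=3,k=5: total = 96+15 = 111
i=3,k=6: total = 111+18 = 129
i=3,k=7: total = 129+21 = 150
i=4,k=3: total = 150+12 = 162
i=4,k=4: total = 162+16 = 178
i=4,k=5: total = 178+20 = 198
i=4,k=6: total = 198+24 = 222
i=4,k=7: total = 222+28 = 250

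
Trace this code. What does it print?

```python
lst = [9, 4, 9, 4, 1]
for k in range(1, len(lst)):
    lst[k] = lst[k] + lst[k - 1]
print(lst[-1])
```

k=1: lst[1] = 4+9 = 13 → [9, 13, 9, 4, 1]
k=2: lst[2] = 9+13 = 22 → [9, 13, 22, 4, 1]
k=3: lst[3] = 4+22 = 26 → [9, 13, 22, 26, 1]
k=4: lst[4] = 1+26 = 27 → [9, 13, 22, 26, 27]

27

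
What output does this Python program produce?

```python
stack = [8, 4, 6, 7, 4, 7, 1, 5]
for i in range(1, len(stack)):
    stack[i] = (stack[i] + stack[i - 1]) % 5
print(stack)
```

i=1: stack[1] = (4+8)%5 = 2 → [8, 2, 6, 7, 4, 7, 1, 5]
i=2: stack[2] = (6+2)%5 = 3 → [8, 2, 3, 7, 4, 7, 1, 5]
i=3: stack[3] = (7+3)%5 = 0 → [8, 2, 3, 0, 4, 7, 1, 5]
i=4: stack[4] = (4+0)%5 = 4 → [8, 2, 3, 0, 4, 7, 1, 5]
i=5: stack[5] = (7+4)%5 = 1 → [8, 2, 3, 0, 4, 1, 1, 5]
i=6: stack[6] = (1+1)%5 = 2 → [8, 2, 3, 0, 4, 1, 2, 5]
i=7: stack[7] = (5+2)%5 = 2 → [8, 2, 3, 0, 4, 1, 2, 2]

[8, 2, 3, 0, 4, 1, 2, 2]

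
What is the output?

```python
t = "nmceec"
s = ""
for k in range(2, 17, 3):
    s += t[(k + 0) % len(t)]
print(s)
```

k=2: add t[2]='c' → 'c'
k=5: add t[5]='c' → 'cc'
k=8: add t[2]='c' → 'ccc'
k=11: add t[5]='c' → 'cccc'
k=14: add t[2]='c' → 'ccccc'

ccccc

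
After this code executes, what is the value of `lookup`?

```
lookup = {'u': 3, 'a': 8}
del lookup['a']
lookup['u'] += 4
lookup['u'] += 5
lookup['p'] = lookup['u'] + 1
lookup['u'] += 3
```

del 'a' → {'u': 3}
lookup['u'] = 3+4 = 7 → {'u': 7}
lookup['u'] = 7+5 = 12 → {'u': 12}
lookup['p'] = lookup['u']+1 = 13 → {'u': 12, 'p': 13}
lookup['u'] = 12+3 = 15 → {'u': 15, 'p': 13}

{'u': 15, 'p': 13}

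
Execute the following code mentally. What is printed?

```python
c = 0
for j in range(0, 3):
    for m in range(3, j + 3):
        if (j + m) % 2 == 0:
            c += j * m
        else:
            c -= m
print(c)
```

j=1,m=3: even sum, c = 0+3 = 3
j=2,m=3: odd sum, c = 3-3 = 0
j=2,m=4: even sum, c = 0+8 = 8

8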